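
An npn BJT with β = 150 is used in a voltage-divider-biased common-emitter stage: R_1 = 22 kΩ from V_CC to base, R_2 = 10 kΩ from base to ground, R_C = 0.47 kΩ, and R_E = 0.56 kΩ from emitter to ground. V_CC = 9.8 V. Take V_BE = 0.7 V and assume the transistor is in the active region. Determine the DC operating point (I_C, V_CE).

Thevenize the base divider: V_Th = V_CC·R_2/(R_1+R_2) = 9.8×10/32 = 3.06 V, R_Th = R_1‖R_2 = 6.88 kΩ.
Base-emitter loop: V_Th = I_B·R_Th + V_BE + (β+1)I_B·R_E, so I_B = (3.06 − 0.7) / (6.88 + 151×0.56) = 0.0258 mA.
I_C = β·I_B = 150×0.0258 = 3.88 mA, and I_E = (β+1)I_B = 3.9 mA.
V_CE = V_CC − I_C·R_C − I_E·R_E = 9.8 − 3.88×0.47 − 3.9×0.56 = 5.79 V.
V_CE = 5.79 V > 0.2 V confirms active-region operation.

I_C ≈ 3.9 mA, V_CE ≈ 5.8 V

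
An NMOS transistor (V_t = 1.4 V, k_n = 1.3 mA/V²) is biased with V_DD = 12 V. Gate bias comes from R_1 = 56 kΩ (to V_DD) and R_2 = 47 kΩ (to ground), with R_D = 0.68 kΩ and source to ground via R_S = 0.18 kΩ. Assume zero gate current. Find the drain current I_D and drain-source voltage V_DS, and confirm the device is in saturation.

V_G = V_DD·R_2/(R_1+R_2) = 12×47/103 = 5.48 V.
Assume saturation: I_D = (k_n/2)(V_GS − V_t)² with V_GS = V_G − I_D·R_S = 5.48 − 0.18·I_D.
Substituting gives 0.0211·I_D² − 1.95·I_D + 10.8 = 0, with roots I_D = 5.9 or 86.9 mA.
The root I_D = 86.9 mA gives V_GS = -10.2 V ≤ V_t, so take I_D = 5.9 mA.
Then V_GS = 4.41 V and V_DS = V_DD − I_D(R_D+R_S) = 12 − 5.9×0.86 = 6.92 V.
Saturation requires V_DS ≥ V_GS − V_t = 3.01 V; 6.92 ≥ 3.01 ✓.

I_D ≈ 5.9 mA, V_DS ≈ 6.9 V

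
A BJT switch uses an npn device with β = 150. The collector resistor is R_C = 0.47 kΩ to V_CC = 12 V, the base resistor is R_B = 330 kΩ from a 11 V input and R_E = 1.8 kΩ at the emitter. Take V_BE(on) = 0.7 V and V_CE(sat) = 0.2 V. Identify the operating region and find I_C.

active; I_C ≈ 2.6 mA

Assume active. Base-emitter loop: I_B = (V_BB − V_BE)/(R_B + (β+1)R_E) = (11 − 0.7)/(330 + 151×1.8) = 0.0171 mA.
I_C = β·I_B = 150×0.0171 = 2.57 mA.
V_CE = V_CC − I_C·R_C − I_E·R_E = 12 − 2.57×0.47 − 2.58×1.8 = 6.14 V > V_CE(sat), so the active-region assumption holds.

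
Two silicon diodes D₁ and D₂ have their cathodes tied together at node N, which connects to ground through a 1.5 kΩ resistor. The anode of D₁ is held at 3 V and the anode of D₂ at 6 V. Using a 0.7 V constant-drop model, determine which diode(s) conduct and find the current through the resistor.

Assume both conduct. Then node N would need to be at both 3−0.7 = 2.3 V and 6−0.7 = 5.3 V, which is impossible.
Assume only D₂ conducts: V_N = 6 − 0.7 = 5.3 V, so I_R = 5.3/1.5 = 3.53 mA.
Check D₁: its anode-to-cathode voltage is 3 − 5.3 = -2.3 V < 0.7 V, so it is off. The assumption is consistent.

Only D₂ conducts; I_R ≈ 3.5 mA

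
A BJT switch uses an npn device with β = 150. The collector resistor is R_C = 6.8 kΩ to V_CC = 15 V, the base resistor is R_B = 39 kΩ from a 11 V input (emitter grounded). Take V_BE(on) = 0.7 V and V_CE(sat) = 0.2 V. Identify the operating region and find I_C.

Assume active: I_B = (11 − 0.7)/39 = 0.264 mA, giving I_C = β·I_B = 39.6 mA.
But then V_CE = 15 − 39.6×6.8 = -254 V < V_CE(sat) = 0.2 V — impossible in the active region.
So the transistor is saturated. With V_CE = 0.2 V, I_C = (V_CC − 0.2)/R_C = 14.8/6.8 = 2.18 mA.
Check: β·I_B = 39.6 mA > I_C = 2.18 mA, confirming saturation.

saturation; I_C ≈ 2.2 mA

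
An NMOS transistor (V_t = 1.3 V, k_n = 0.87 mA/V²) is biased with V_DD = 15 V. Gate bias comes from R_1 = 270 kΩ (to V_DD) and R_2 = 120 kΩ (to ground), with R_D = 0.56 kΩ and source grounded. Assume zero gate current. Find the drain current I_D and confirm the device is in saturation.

I_D ≈ 4.8 mA

V_G = V_DD·R_2/(R_1+R_2) = 15×120/390 = 4.62 V. With the source grounded, V_GS = V_G = 4.62 V.
Assume saturation: I_D = (k_n/2)(V_GS − V_t)² = (0.87/2)×(4.62 − 1.3)² = 0.435×3.32² = 4.78 mA.
V_DS = V_DD − I_D·R_D = 15 − 4.78×0.56 = 12.3 V.
Saturation requires V_DS ≥ V_GS − V_t = 3.32 V; 12.3 ≥ 3.32 ✓.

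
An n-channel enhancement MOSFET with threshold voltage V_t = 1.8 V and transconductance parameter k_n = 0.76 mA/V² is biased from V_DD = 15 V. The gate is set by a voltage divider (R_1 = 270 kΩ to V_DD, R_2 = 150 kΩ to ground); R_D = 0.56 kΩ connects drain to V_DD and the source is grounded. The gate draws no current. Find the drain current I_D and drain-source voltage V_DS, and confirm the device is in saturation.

V_G = V_DD·R_2/(R_1+R_2) = 15×150/420 = 5.36 V. With the source grounded, V_GS = V_G = 5.36 V.
Assume saturation: I_D = (k_n/2)(V_GS − V_t)² = (0.76/2)×(5.36 − 1.8)² = 0.38×3.56² = 4.81 mA.
V_DS = V_DD − I_D·R_D = 15 − 4.81×0.56 = 12.3 V.
Saturation requires V_DS ≥ V_GS − V_t = 3.56 V; 12.3 ≥ 3.56 ✓.

I_D ≈ 4.8 mA, V_DS ≈ 12 V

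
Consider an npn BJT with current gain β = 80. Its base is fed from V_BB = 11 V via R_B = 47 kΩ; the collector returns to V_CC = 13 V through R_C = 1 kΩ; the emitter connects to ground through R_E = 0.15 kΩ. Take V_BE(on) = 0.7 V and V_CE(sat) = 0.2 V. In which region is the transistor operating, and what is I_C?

Assume active: I_B = (11 − 0.7)/(47 + 81×0.15) = 0.174 mA, I_C = β·I_B = 13.9 mA.
Then V_CE = 13 − 13.9×1 − 14.1×0.15 = -3.05 V < 0.2 V — the active assumption fails.
Re-solve with V_CE = 0.2 V. KCL at the emitter: V_E/R_E = (V_BB−0.7−V_E)/R_B + (V_CC−0.2−V_E)/R_C, giving V_E = 1.69 V.
I_C = (V_CC − 0.2 − V_E)/R_C = (12.8 − 1.69)/1 = 11.1 mA.
Check: I_B = (10.3 − 1.69)/47 = 0.183 mA, and β·I_B = 14.6 mA > I_C, confirming saturation.

saturation; I_C ≈ 11 mA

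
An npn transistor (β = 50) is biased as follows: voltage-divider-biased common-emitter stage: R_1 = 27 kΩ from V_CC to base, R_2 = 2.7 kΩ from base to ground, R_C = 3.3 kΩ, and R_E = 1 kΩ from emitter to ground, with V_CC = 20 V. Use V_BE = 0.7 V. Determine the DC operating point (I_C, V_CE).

I_C ≈ 1 mA, V_CE ≈ 15 V

Thevenize the base divider: V_Th = V_CC·R_2/(R_1+R_2) = 20×2.7/29.7 = 1.82 V, R_Th = R_1‖R_2 = 2.45 kΩ.
Base-emitter loop: V_Th = I_B·R_Th + V_BE + (β+1)I_B·R_E, so I_B = (1.82 − 0.7) / (2.45 + 51×1) = 0.0209 mA.
I_C = β·I_B = 50×0.0209 = 1.05 mA, and I_E = (β+1)I_B = 1.07 mA.
V_CE = V_CC − I_C·R_C − I_E·R_E = 20 − 1.05×3.3 − 1.07×1 = 15.5 V.
V_CE = 15.5 V > 0.2 V confirms active-region operation.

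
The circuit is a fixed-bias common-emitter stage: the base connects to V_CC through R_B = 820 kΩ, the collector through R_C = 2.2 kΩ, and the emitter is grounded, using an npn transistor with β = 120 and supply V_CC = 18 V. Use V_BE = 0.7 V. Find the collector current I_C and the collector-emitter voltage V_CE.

I_C ≈ 2.5 mA, V_CE ≈ 12 V

Base loop: V_CC = I_B·R_B + V_BE, so I_B = (18 − 0.7)/820 kΩ = 0.0211 mA.
In the active region I_C = β·I_B = 120 × 0.0211 = 2.53 mA.
Collector loop: V_CE = V_CC − I_C·R_C = 18 − 2.53×2.2 = 12.4 V.
Since V_CE = 12.4 V > V_CE(sat) ≈ 0.2 V, the transistor is in the active region as assumed.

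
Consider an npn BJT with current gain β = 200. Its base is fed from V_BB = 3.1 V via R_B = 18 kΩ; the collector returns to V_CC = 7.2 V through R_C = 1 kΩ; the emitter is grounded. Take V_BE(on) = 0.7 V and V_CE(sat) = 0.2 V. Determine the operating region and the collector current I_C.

saturation; I_C ≈ 7 mA

Assume active: I_B = (3.1 − 0.7)/18 = 0.133 mA, giving I_C = β·I_B = 26.7 mA.
But then V_CE = 7.2 − 26.7×1 = -19.5 V < V_CE(sat) = 0.2 V — impossible in the active region.
So the transistor is saturated. With V_CE = 0.2 V, I_C = (V_CC − 0.2)/R_C = 7/1 = 7 mA.
Check: β·I_B = 26.7 mA > I_C = 7 mA, confirming saturation.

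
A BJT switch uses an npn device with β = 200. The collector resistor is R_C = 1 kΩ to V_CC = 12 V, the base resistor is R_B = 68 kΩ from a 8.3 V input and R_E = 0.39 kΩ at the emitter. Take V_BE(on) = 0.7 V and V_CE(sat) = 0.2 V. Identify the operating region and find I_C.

Assume active: I_B = (8.3 − 0.7)/(68 + 201×0.39) = 0.0519 mA, I_C = β·I_B = 10.4 mA.
Then V_CE = 12 − 10.4×1 − 10.4×0.39 = -2.45 V < 0.2 V — the active assumption fails.
Re-solve with V_CE = 0.2 V. KCL at the emitter: V_E/R_E = (V_BB−0.7−V_E)/R_B + (V_CC−0.2−V_E)/R_C, giving V_E = 3.33 V.
I_C = (V_CC − 0.2 − V_E)/R_C = (11.8 − 3.33)/1 = 8.47 mA.
Check: I_B = (7.6 − 3.33)/68 = 0.0628 mA, and β·I_B = 12.6 mA > I_C, confirming saturation.

saturation; I_C ≈ 8.5 mA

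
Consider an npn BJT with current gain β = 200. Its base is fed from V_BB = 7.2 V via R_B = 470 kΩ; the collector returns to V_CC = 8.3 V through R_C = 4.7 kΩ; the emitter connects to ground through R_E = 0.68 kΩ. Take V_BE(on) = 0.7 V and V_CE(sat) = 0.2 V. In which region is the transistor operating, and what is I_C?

Assume active: I_B = (7.2 − 0.7)/(470 + 201×0.68) = 0.0107 mA, I_C = β·I_B = 2.14 mA.
Then V_CE = 8.3 − 2.14×4.7 − 2.15×0.68 = -3.24 V < 0.2 V — the active assumption fails.
Re-solve with V_CE = 0.2 V. KCL at the emitter: V_E/R_E = (V_BB−0.7−V_E)/R_B + (V_CC−0.2−V_E)/R_C, giving V_E = 1.03 V.
I_C = (V_CC − 0.2 − V_E)/R_C = (8.1 − 1.03)/4.7 = 1.5 mA.
Check: I_B = (6.5 − 1.03)/470 = 0.0116 mA, and β·I_B = 2.33 mA > I_C, confirming saturation.

saturation; I_C ≈ 1.5 mA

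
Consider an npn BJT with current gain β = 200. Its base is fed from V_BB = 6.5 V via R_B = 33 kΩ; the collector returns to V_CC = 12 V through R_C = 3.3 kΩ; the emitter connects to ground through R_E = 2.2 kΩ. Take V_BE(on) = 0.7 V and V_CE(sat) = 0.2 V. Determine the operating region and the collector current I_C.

Assume active: I_B = (6.5 − 0.7)/(33 + 201×2.2) = 0.0122 mA, I_C = β·I_B = 2.44 mA.
Then V_CE = 12 − 2.44×3.3 − 2.45×2.2 = -1.45 V < 0.2 V — the active assumption fails.
Re-solve with V_CE = 0.2 V. KCL at the emitter: V_E/R_E = (V_BB−0.7−V_E)/R_B + (V_CC−0.2−V_E)/R_C, giving V_E = 4.76 V.
I_C = (V_CC − 0.2 − V_E)/R_C = (11.8 − 4.76)/3.3 = 2.13 mA.
Check: I_B = (5.8 − 4.76)/33 = 0.0315 mA, and β·I_B = 6.29 mA > I_C, confirming saturation.

saturation; I_C ≈ 2.1 mA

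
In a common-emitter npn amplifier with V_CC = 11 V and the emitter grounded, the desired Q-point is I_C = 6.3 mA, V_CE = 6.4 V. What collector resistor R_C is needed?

R_C ≈ 0.73 kΩ

Collector loop: V_CC = I_C·R_C + V_CE.
R_C = (V_CC − V_CE)/I_C = (11 − 6.4)/6.3 = 0.73 kΩ.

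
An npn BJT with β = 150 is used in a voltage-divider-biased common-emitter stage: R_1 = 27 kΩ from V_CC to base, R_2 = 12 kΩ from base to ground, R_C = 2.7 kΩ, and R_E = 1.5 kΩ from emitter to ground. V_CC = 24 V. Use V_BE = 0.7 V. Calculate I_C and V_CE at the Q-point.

Thevenize the base divider: V_Th = V_CC·R_2/(R_1+R_2) = 24×12/39 = 7.38 V, R_Th = R_1‖R_2 = 8.31 kΩ.
Base-emitter loop: V_Th = I_B·R_Th + V_BE + (β+1)I_B·R_E, so I_B = (7.38 − 0.7) / (8.31 + 151×1.5) = 0.0285 mA.
I_C = β·I_B = 150×0.0285 = 4.27 mA, and I_E = (β+1)I_B = 4.3 mA.
V_CE = V_CC − I_C·R_C − I_E·R_E = 24 − 4.27×2.7 − 4.3×1.5 = 6.02 V.
V_CE = 6.02 V > 0.2 V confirms active-region operation.

I_C ≈ 4.3 mA, V_CE ≈ 6 V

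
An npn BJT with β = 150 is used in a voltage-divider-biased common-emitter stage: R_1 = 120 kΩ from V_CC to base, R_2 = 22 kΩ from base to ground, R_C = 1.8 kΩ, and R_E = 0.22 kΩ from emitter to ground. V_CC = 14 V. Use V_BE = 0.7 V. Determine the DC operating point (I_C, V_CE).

Thevenize the base divider: V_Th = V_CC·R_2/(R_1+R_2) = 14×22/142 = 2.17 V, R_Th = R_1‖R_2 = 18.6 kΩ.
Base-emitter loop: V_Th = I_B·R_Th + V_BE + (β+1)I_B·R_E, so I_B = (2.17 − 0.7) / (18.6 + 151×0.22) = 0.0284 mA.
I_C = β·I_B = 150×0.0284 = 4.25 mA, and I_E = (β+1)I_B = 4.28 mA.
V_CE = V_CC − I_C·R_C − I_E·R_E = 14 − 4.25×1.8 − 4.28×0.22 = 5.4 V.
V_CE = 5.4 V > 0.2 V confirms active-region operation.

I_C ≈ 4.3 mA, V_CE ≈ 5.4 V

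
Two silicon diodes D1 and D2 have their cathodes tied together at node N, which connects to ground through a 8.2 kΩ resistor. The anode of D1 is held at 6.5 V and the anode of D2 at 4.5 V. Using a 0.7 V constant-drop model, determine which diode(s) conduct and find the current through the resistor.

Assume both conduct. Then node N would need to be at both 6.5−0.7 = 5.8 V and 4.5−0.7 = 3.8 V, which is impossible.
Assume only D1 conducts: V_N = 6.5 − 0.7 = 5.8 V, so I_R = 5.8/8.2 = 0.707 mA.
Check D2: its anode-to-cathode voltage is 4.5 − 5.8 = -1.3 V < 0.7 V, so it is off. The assumption is consistent.

Only D1 conducts; I_R ≈ 0.71 mA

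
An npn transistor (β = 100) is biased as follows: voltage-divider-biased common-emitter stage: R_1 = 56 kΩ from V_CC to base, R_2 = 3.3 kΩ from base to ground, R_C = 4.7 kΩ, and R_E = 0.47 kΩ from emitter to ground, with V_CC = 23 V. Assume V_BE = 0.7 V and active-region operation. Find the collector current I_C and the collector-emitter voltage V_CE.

I_C ≈ 1.1 mA, V_CE ≈ 17 V

Thevenize the base divider: V_Th = V_CC·R_2/(R_1+R_2) = 23×3.3/59.3 = 1.28 V, R_Th = R_1‖R_2 = 3.12 kΩ.
Base-emitter loop: V_Th = I_B·R_Th + V_BE + (β+1)I_B·R_E, so I_B = (1.28 − 0.7) / (3.12 + 101×0.47) = 0.0115 mA.
I_C = β·I_B = 100×0.0115 = 1.15 mA, and I_E = (β+1)I_B = 1.16 mA.
V_CE = V_CC − I_C·R_C − I_E·R_E = 23 − 1.15×4.7 − 1.16×0.47 = 17.1 V.
V_CE = 17.1 V > 0.2 V confirms active-region operation.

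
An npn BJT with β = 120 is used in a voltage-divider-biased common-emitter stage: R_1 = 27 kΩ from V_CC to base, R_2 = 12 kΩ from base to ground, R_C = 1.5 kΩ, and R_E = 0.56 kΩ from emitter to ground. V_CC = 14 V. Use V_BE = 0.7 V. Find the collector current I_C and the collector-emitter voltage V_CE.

I_C ≈ 5.7 mA, V_CE ≈ 2.2 V

Thevenize the base divider: V_Th = V_CC·R_2/(R_1+R_2) = 14×12/39 = 4.31 V, R_Th = R_1‖R_2 = 8.31 kΩ.
Base-emitter loop: V_Th = I_B·R_Th + V_BE + (β+1)I_B·R_E, so I_B = (4.31 − 0.7) / (8.31 + 121×0.56) = 0.0474 mA.
I_C = β·I_B = 120×0.0474 = 5.69 mA, and I_E = (β+1)I_B = 5.74 mA.
V_CE = V_CC − I_C·R_C − I_E·R_E = 14 − 5.69×1.5 − 5.74×0.56 = 2.25 V.
V_CE = 2.25 V > 0.2 V confirms active-region operation.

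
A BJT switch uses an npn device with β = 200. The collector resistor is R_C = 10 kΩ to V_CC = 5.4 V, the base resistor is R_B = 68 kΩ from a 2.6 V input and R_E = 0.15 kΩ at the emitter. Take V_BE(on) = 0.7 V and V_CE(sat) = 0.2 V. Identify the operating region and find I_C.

Assume active: I_B = (2.6 − 0.7)/(68 + 201×0.15) = 0.0194 mA, I_C = β·I_B = 3.87 mA.
Then V_CE = 5.4 − 3.87×10 − 3.89×0.15 = -33.9 V < 0.2 V — the active assumption fails.
Re-solve with V_CE = 0.2 V. KCL at the emitter: V_E/R_E = (V_BB−0.7−V_E)/R_B + (V_CC−0.2−V_E)/R_C, giving V_E = 0.0808 V.
I_C = (V_CC − 0.2 − V_E)/R_C = (5.2 − 0.0808)/10 = 0.512 mA.
Check: I_B = (1.9 − 0.0808)/68 = 0.0268 mA, and β·I_B = 5.35 mA > I_C, confirming saturation.

saturation; I_C ≈ 0.51 mA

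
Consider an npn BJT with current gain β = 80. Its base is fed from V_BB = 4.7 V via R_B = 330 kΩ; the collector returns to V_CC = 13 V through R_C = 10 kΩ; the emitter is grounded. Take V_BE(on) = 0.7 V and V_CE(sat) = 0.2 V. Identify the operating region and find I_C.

Assume active. Base-emitter loop: I_B = (V_BB − V_BE)/R_B = (4.7 − 0.7)/330 = 0.0121 mA.
I_C = β·I_B = 80×0.0121 = 0.97 mA.
V_CE = V_CC − I_C·R_C = 13 − 0.97×10 = 3.3 V > V_CE(sat), so the active-region assumption holds.

active; I_C ≈ 0.97 mA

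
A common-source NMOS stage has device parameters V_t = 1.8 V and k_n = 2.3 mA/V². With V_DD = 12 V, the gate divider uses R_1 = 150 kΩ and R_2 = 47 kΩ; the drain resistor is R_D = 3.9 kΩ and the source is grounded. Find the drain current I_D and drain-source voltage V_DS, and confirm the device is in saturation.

I_D ≈ 1.3 mA, V_DS ≈ 6.9 V

V_G = V_DD·R_2/(R_1+R_2) = 12×47/197 = 2.86 V. With the source grounded, V_GS = V_G = 2.86 V.
Assume saturation: I_D = (k_n/2)(V_GS − V_t)² = (2.3/2)×(2.86 − 1.8)² = 1.15×1.06² = 1.3 mA.
V_DS = V_DD − I_D·R_D = 12 − 1.3×3.9 = 6.93 V.
Saturation requires V_DS ≥ V_GS − V_t = 1.06 V; 6.93 ≥ 1.06 ✓.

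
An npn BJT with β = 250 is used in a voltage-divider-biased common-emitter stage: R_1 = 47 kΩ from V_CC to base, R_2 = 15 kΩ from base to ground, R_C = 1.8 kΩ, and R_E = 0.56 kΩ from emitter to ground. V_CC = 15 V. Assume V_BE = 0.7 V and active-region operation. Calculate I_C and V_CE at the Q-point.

Thevenize the base divider: V_Th = V_CC·R_2/(R_1+R_2) = 15×15/62 = 3.63 V, R_Th = R_1‖R_2 = 11.4 kΩ.
Base-emitter loop: V_Th = I_B·R_Th + V_BE + (β+1)I_B·R_E, so I_B = (3.63 − 0.7) / (11.4 + 251×0.56) = 0.0193 mA.
I_C = β·I_B = 250×0.0193 = 4.82 mA, and I_E = (β+1)I_B = 4.84 mA.
V_CE = V_CC − I_C·R_C − I_E·R_E = 15 − 4.82×1.8 − 4.84×0.56 = 3.61 V.
V_CE = 3.61 V > 0.2 V confirms active-region operation.

I_C ≈ 4.8 mA, V_CE ≈ 3.6 V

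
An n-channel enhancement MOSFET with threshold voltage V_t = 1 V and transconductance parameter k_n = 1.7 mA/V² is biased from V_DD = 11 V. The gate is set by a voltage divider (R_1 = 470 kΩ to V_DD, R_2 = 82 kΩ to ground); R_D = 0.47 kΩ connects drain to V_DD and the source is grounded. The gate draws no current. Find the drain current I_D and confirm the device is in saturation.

I_D ≈ 0.34 mA

V_G = V_DD·R_2/(R_1+R_2) = 11×82/552 = 1.63 V. With the source grounded, V_GS = V_G = 1.63 V.
Assume saturation: I_D = (k_n/2)(V_GS − V_t)² = (1.7/2)×(1.63 − 1)² = 0.85×0.634² = 0.342 mA.
V_DS = V_DD − I_D·R_D = 11 − 0.342×0.47 = 10.8 V.
Saturation requires V_DS ≥ V_GS − V_t = 0.634 V; 10.8 ≥ 0.634 ✓.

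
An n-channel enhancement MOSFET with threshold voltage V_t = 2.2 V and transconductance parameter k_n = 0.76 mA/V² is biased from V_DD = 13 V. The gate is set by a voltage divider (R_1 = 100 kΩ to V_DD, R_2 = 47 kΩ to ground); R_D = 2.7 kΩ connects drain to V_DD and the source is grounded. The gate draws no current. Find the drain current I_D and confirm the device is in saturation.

I_D ≈ 1.5 mA

V_G = V_DD·R_2/(R_1+R_2) = 13×47/147 = 4.16 V. With the source grounded, V_GS = V_G = 4.16 V.
Assume saturation: I_D = (k_n/2)(V_GS − V_t)² = (0.76/2)×(4.16 − 2.2)² = 0.38×1.96² = 1.45 mA.
V_DS = V_DD − I_D·R_D = 13 − 1.45×2.7 = 9.07 V.
Saturation requires V_DS ≥ V_GS − V_t = 1.96 V; 9.07 ≥ 1.96 ✓.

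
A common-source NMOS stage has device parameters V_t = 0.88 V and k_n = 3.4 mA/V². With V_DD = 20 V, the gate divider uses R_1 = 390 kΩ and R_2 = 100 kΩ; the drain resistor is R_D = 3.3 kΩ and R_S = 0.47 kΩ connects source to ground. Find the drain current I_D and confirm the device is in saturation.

V_G = V_DD·R_2/(R_1+R_2) = 20×100/490 = 4.08 V.
Assume saturation: I_D = (k_n/2)(V_GS − V_t)² with V_GS = V_G − I_D·R_S = 4.08 − 0.47·I_D.
Substituting gives 0.376·I_D² − 6.12·I_D + 17.4 = 0, with roots I_D = 3.68 or 12.6 mA.
The root I_D = 12.6 mA gives V_GS = -1.84 V ≤ V_t, so take I_D = 3.68 mA.
Then V_GS = 2.35 V and V_DS = V_DD − I_D(R_D+R_S) = 20 − 3.68×3.77 = 6.12 V.
Saturation requires V_DS ≥ V_GS − V_t = 1.47 V; 6.12 ≥ 1.47 ✓.

I_D ≈ 3.7 mA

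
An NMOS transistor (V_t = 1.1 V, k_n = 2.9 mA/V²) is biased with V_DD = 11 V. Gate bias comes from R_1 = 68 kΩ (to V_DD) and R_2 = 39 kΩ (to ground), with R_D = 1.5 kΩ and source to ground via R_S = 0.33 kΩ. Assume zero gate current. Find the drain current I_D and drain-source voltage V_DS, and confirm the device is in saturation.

I_D ≈ 3.9 mA, V_DS ≈ 3.9 V

V_G = V_DD·R_2/(R_1+R_2) = 11×39/107 = 4.01 V.
Assume saturation: I_D = (k_n/2)(V_GS − V_t)² with V_GS = V_G − I_D·R_S = 4.01 − 0.33·I_D.
Substituting gives 0.158·I_D² − 3.78·I_D + 12.3 = 0, with roots I_D = 3.87 or 20.1 mA.
The root I_D = 20.1 mA gives V_GS = -2.62 V ≤ V_t, so take I_D = 3.87 mA.
Then V_GS = 2.73 V and V_DS = V_DD − I_D(R_D+R_S) = 11 − 3.87×1.83 = 3.92 V.
Saturation requires V_DS ≥ V_GS − V_t = 1.63 V; 3.92 ≥ 1.63 ✓.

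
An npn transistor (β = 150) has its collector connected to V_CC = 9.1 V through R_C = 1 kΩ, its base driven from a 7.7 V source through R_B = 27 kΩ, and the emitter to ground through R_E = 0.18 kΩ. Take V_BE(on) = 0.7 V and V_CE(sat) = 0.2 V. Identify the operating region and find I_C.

Assume active: I_B = (7.7 − 0.7)/(27 + 151×0.18) = 0.129 mA, I_C = β·I_B = 19.4 mA.
Then V_CE = 9.1 − 19.4×1 − 19.5×0.18 = -13.8 V < 0.2 V — the active assumption fails.
Re-solve with V_CE = 0.2 V. KCL at the emitter: V_E/R_E = (V_BB−0.7−V_E)/R_B + (V_CC−0.2−V_E)/R_C, giving V_E = 1.39 V.
I_C = (V_CC − 0.2 − V_E)/R_C = (8.9 − 1.39)/1 = 7.51 mA.
Check: I_B = (7 − 1.39)/27 = 0.208 mA, and β·I_B = 31.2 mA > I_C, confirming saturation.

saturation; I_C ≈ 7.5 mA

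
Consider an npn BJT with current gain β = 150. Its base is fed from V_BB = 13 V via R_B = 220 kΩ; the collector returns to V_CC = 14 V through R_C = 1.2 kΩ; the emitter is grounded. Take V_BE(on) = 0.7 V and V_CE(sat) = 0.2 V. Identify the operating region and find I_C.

Assume active. Base-emitter loop: I_B = (V_BB − V_BE)/R_B = (13 − 0.7)/220 = 0.0559 mA.
I_C = β·I_B = 150×0.0559 = 8.39 mA.
V_CE = V_CC − I_C·R_C = 14 − 8.39×1.2 = 3.94 V > V_CE(sat), so the active-region assumption holds.

active; I_C ≈ 8.4 mA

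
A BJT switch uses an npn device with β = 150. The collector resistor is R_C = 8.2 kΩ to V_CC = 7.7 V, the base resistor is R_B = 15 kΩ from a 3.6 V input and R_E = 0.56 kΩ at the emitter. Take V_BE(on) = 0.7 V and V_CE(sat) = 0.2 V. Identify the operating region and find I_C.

Assume active: I_B = (3.6 − 0.7)/(15 + 151×0.56) = 0.0291 mA, I_C = β·I_B = 4.37 mA.
Then V_CE = 7.7 − 4.37×8.2 − 4.4×0.56 = -30.6 V < 0.2 V — the active assumption fails.
Re-solve with V_CE = 0.2 V. KCL at the emitter: V_E/R_E = (V_BB−0.7−V_E)/R_B + (V_CC−0.2−V_E)/R_C, giving V_E = 0.561 V.
I_C = (V_CC − 0.2 − V_E)/R_C = (7.5 − 0.561)/8.2 = 0.846 mA.
Check: I_B = (2.9 − 0.561)/15 = 0.156 mA, and β·I_B = 23.4 mA > I_C, confirming saturation.

saturation; I_C ≈ 0.85 mA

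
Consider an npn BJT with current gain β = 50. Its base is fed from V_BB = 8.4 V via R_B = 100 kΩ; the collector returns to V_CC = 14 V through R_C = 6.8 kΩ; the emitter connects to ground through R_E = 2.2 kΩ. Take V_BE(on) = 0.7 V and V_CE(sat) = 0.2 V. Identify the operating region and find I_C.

saturation; I_C ≈ 1.5 mA

Assume active: I_B = (8.4 − 0.7)/(100 + 51×2.2) = 0.0363 mA, I_C = β·I_B = 1.81 mA.
Then V_CE = 14 − 1.81×6.8 − 1.85×2.2 = -2.41 V < 0.2 V — the active assumption fails.
Re-solve with V_CE = 0.2 V. KCL at the emitter: V_E/R_E = (V_BB−0.7−V_E)/R_B + (V_CC−0.2−V_E)/R_C, giving V_E = 3.44 V.
I_C = (V_CC − 0.2 − V_E)/R_C = (13.8 − 3.44)/6.8 = 1.52 mA.
Check: I_B = (7.7 − 3.44)/100 = 0.0426 mA, and β·I_B = 2.13 mA > I_C, confirming saturation.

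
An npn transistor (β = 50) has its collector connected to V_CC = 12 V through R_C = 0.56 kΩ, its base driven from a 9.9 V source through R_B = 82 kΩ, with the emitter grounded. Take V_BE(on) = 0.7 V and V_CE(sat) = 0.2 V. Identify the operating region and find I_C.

active; I_C ≈ 5.6 mA

Assume active. Base-emitter loop: I_B = (V_BB − V_BE)/R_B = (9.9 − 0.7)/82 = 0.112 mA.
I_C = β·I_B = 50×0.112 = 5.61 mA.
V_CE = V_CC − I_C·R_C = 12 − 5.61×0.56 = 8.86 V > V_CE(sat), so the active-region assumption holds.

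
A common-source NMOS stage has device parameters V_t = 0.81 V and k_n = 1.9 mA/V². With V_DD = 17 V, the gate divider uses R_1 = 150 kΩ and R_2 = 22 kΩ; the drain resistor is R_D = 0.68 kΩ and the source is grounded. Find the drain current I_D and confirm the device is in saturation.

I_D ≈ 1.8 mA

V_G = V_DD·R_2/(R_1+R_2) = 17×22/172 = 2.17 V. With the source grounded, V_GS = V_G = 2.17 V.
Assume saturation: I_D = (k_n/2)(V_GS − V_t)² = (1.9/2)×(2.17 − 0.81)² = 0.95×1.36² = 1.77 mA.
V_DS = V_DD − I_D·R_D = 17 − 1.77×0.68 = 15.8 V.
Saturation requires V_DS ≥ V_GS − V_t = 1.36 V; 15.8 ≥ 1.36 ✓.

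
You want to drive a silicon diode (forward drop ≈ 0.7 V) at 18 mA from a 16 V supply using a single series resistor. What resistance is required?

R ≈ 0.85 kΩ

The resistor drops V_S − V_D = 16 − 0.7 = 15.3 V at 18 mA.
R = 15.3 V / 18 mA = 0.85 kΩ.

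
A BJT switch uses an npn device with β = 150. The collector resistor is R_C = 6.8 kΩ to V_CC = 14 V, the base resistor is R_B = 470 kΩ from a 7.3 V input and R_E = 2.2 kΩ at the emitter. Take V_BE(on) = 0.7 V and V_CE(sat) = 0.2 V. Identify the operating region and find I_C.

active; I_C ≈ 1.2 mA

Assume active. Base-emitter loop: I_B = (V_BB − V_BE)/(R_B + (β+1)R_E) = (7.3 − 0.7)/(470 + 151×2.2) = 0.00823 mA.
I_C = β·I_B = 150×0.00823 = 1.23 mA.
V_CE = V_CC − I_C·R_C − I_E·R_E = 14 − 1.23×6.8 − 1.24×2.2 = 2.87 V > V_CE(sat), so the active-region assumption holds.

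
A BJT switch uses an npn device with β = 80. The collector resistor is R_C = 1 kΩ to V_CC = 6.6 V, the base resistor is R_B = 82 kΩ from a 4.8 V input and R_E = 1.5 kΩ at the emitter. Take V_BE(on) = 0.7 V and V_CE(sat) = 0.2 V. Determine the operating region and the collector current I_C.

active; I_C ≈ 1.6 mA

Assume active. Base-emitter loop: I_B = (V_BB − V_BE)/(R_B + (β+1)R_E) = (4.8 − 0.7)/(82 + 81×1.5) = 0.0201 mA.
I_C = β·I_B = 80×0.0201 = 1.61 mA.
V_CE = V_CC − I_C·R_C − I_E·R_E = 6.6 − 1.61×1 − 1.63×1.5 = 2.54 V > V_CE(sat), so the active-region assumption holds.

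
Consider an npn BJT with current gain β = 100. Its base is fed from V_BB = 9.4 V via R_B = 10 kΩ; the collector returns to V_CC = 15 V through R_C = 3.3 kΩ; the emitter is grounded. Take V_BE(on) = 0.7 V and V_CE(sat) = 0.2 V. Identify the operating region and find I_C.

Assume active: I_B = (9.4 − 0.7)/10 = 0.87 mA, giving I_C = β·I_B = 87 mA.
But then V_CE = 15 − 87×3.3 = -272 V < V_CE(sat) = 0.2 V — impossible in the active region.
So the transistor is saturated. With V_CE = 0.2 V, I_C = (V_CC − 0.2)/R_C = 14.8/3.3 = 4.48 mA.
Check: β·I_B = 87 mA > I_C = 4.48 mA, confirming saturation.

saturation; I_C ≈ 4.5 mA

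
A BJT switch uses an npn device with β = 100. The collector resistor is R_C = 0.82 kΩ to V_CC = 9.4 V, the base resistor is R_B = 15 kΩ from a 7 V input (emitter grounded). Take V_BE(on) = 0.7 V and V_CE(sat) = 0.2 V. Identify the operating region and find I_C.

saturation; I_C ≈ 11 mA

Assume active: I_B = (7 − 0.7)/15 = 0.42 mA, giving I_C = β·I_B = 42 mA.
But then V_CE = 9.4 − 42×0.82 = -25 V < V_CE(sat) = 0.2 V — impossible in the active region.
So the transistor is saturated. With V_CE = 0.2 V, I_C = (V_CC − 0.2)/R_C = 9.2/0.82 = 11.2 mA.
Check: β·I_B = 42 mA > I_C = 11.2 mA, confirming saturation.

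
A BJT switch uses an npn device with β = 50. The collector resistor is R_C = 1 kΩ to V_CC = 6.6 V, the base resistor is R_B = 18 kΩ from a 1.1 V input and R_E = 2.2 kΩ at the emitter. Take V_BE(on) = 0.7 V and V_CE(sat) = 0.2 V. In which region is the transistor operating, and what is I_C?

Assume active. Base-emitter loop: I_B = (V_BB − V_BE)/(R_B + (β+1)R_E) = (1.1 − 0.7)/(18 + 51×2.2) = 0.00307 mA.
I_C = β·I_B = 50×0.00307 = 0.154 mA.
V_CE = V_CC − I_C·R_C − I_E·R_E = 6.6 − 0.154×1 − 0.157×2.2 = 6.1 V > V_CE(sat), so the active-region assumption holds.

active; I_C ≈ 0.15 mA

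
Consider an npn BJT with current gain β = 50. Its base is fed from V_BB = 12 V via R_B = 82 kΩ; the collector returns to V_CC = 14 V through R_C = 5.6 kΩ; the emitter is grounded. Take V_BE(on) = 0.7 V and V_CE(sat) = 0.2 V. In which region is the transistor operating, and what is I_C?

saturation; I_C ≈ 2.5 mA

Assume active: I_B = (12 − 0.7)/82 = 0.138 mA, giving I_C = β·I_B = 6.89 mA.
But then V_CE = 14 − 6.89×5.6 = -24.6 V < V_CE(sat) = 0.2 V — impossible in the active region.
So the transistor is saturated. With V_CE = 0.2 V, I_C = (V_CC − 0.2)/R_C = 13.8/5.6 = 2.46 mA.
Check: β·I_B = 6.89 mA > I_C = 2.46 mA, confirming saturation.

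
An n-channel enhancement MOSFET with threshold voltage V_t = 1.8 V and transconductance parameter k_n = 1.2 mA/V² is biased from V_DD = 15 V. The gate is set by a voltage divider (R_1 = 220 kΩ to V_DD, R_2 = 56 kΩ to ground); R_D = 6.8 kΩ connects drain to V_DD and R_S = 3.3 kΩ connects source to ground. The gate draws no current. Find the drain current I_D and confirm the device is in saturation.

I_D ≈ 0.2 mA

V_G = V_DD·R_2/(R_1+R_2) = 15×56/276 = 3.04 V.
Assume saturation: I_D = (k_n/2)(V_GS − V_t)² with V_GS = V_G − I_D·R_S = 3.04 − 3.3·I_D.
Substituting gives 6.53·I_D² − 5.92·I_D + 0.928 = 0, with roots I_D = 0.201 or 0.705 mA.
The root I_D = 0.705 mA gives V_GS = 0.716 V ≤ V_t, so take I_D = 0.201 mA.
Then V_GS = 2.38 V and V_DS = V_DD − I_D(R_D+R_S) = 15 − 0.201×10.1 = 13 V.
Saturation requires V_DS ≥ V_GS − V_t = 0.579 V; 13 ≥ 0.579 ✓.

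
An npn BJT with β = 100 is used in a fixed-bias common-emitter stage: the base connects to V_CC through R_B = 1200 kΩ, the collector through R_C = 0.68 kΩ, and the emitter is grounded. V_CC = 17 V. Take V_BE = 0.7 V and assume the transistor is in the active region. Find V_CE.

Base loop: V_CC = I_B·R_B + V_BE, so I_B = (17 − 0.7)/1200 kΩ = 0.0136 mA.
In the active region I_C = β·I_B = 100 × 0.0136 = 1.36 mA.
Collector loop: V_CE = V_CC − I_C·R_C = 17 − 1.36×0.68 = 16.1 V.
Since V_CE = 16.1 V > V_CE(sat) ≈ 0.2 V, the transistor is in the active region as assumed.

V_CE ≈ 16 V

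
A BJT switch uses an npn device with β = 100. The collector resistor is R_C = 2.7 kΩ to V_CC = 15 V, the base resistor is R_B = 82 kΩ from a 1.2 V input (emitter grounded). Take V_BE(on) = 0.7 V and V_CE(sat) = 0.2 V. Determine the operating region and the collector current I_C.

active; I_C ≈ 0.61 mA

Assume active. Base-emitter loop: I_B = (V_BB − V_BE)/R_B = (1.2 − 0.7)/82 = 0.0061 mA.
I_C = β·I_B = 100×0.0061 = 0.61 mA.
V_CE = V_CC − I_C·R_C = 15 − 0.61×2.7 = 13.4 V > V_CE(sat), so the active-region assumption holds.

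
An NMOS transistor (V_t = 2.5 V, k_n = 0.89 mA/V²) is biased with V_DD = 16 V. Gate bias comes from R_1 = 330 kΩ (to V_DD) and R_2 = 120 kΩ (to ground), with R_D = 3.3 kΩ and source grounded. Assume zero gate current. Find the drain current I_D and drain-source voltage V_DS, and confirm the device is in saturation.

I_D ≈ 1.4 mA, V_DS ≈ 11 V

V_G = V_DD·R_2/(R_1+R_2) = 16×120/450 = 4.27 V. With the source grounded, V_GS = V_G = 4.27 V.
Assume saturation: I_D = (k_n/2)(V_GS − V_t)² = (0.89/2)×(4.27 − 2.5)² = 0.445×1.77² = 1.39 mA.
V_DS = V_DD − I_D·R_D = 16 − 1.39×3.3 = 11.4 V.
Saturation requires V_DS ≥ V_GS − V_t = 1.77 V; 11.4 ≥ 1.77 ✓.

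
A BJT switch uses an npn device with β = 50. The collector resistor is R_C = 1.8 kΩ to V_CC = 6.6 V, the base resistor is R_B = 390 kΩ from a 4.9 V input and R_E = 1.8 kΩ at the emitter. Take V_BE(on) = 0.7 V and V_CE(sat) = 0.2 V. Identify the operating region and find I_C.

active; I_C ≈ 0.44 mA

Assume active. Base-emitter loop: I_B = (V_BB − V_BE)/(R_B + (β+1)R_E) = (4.9 − 0.7)/(390 + 51×1.8) = 0.00872 mA.
I_C = β·I_B = 50×0.00872 = 0.436 mA.
V_CE = V_CC − I_C·R_C − I_E·R_E = 6.6 − 0.436×1.8 − 0.445×1.8 = 5.02 V > V_CE(sat), so the active-region assumption holds.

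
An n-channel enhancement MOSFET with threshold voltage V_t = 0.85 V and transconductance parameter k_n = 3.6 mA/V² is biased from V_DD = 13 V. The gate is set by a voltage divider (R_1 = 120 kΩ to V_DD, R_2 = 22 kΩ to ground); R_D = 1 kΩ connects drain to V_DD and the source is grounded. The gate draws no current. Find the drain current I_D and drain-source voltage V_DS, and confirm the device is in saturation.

V_G = V_DD·R_2/(R_1+R_2) = 13×22/142 = 2.01 V. With the source grounded, V_GS = V_G = 2.01 V.
Assume saturation: I_D = (k_n/2)(V_GS − V_t)² = (3.6/2)×(2.01 − 0.85)² = 1.8×1.16² = 2.44 mA.
V_DS = V_DD − I_D·R_D = 13 − 2.44×1 = 10.6 V.
Saturation requires V_DS ≥ V_GS − V_t = 1.16 V; 10.6 ≥ 1.16 ✓.

I_D ≈ 2.4 mA, V_DS ≈ 11 V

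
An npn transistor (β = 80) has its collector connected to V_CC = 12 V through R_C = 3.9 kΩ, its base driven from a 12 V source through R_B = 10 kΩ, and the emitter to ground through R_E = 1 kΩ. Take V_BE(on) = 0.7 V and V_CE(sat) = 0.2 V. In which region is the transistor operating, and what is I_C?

saturation; I_C ≈ 2.2 mA

Assume active: I_B = (12 − 0.7)/(10 + 81×1) = 0.124 mA, I_C = β·I_B = 9.93 mA.
Then V_CE = 12 − 9.93×3.9 − 10.1×1 = -36.8 V < 0.2 V — the active assumption fails.
Re-solve with V_CE = 0.2 V. KCL at the emitter: V_E/R_E = (V_BB−0.7−V_E)/R_B + (V_CC−0.2−V_E)/R_C, giving V_E = 3.06 V.
I_C = (V_CC − 0.2 − V_E)/R_C = (11.8 − 3.06)/3.9 = 2.24 mA.
Check: I_B = (11.3 − 3.06)/10 = 0.824 mA, and β·I_B = 65.9 mA > I_C, confirming saturation.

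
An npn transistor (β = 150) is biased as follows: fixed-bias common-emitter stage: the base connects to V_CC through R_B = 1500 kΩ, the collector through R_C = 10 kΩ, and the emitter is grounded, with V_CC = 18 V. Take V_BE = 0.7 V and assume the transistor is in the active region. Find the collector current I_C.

I_C ≈ 1.7 mA

Base loop: V_CC = I_B·R_B + V_BE, so I_B = (18 − 0.7)/1500 kΩ = 0.0115 mA.
In the active region I_C = β·I_B = 150 × 0.0115 = 1.73 mA.
Collector loop: V_CE = V_CC − I_C·R_C = 18 − 1.73×10 = 0.7 V.
Since V_CE = 0.7 V > V_CE(sat) ≈ 0.2 V, the transistor is in the active region as assumed.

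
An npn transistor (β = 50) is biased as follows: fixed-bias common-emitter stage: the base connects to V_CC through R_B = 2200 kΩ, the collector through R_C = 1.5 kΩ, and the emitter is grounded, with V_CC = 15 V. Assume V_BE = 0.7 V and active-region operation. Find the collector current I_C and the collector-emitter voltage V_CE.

I_C ≈ 0.33 mA, V_CE ≈ 15 V

Base loop: V_CC = I_B·R_B + V_BE, so I_B = (15 − 0.7)/2200 kΩ = 0.0065 mA.
In the active region I_C = β·I_B = 50 × 0.0065 = 0.325 mA.
Collector loop: V_CE = V_CC − I_C·R_C = 15 − 0.325×1.5 = 14.5 V.
Since V_CE = 14.5 V > V_CE(sat) ≈ 0.2 V, the transistor is in the active region as assumed.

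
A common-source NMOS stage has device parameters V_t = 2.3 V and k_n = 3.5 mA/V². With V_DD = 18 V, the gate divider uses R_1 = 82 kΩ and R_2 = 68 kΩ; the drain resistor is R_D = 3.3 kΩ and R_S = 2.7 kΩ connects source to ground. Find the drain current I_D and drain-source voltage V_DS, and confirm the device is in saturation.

V_G = V_DD·R_2/(R_1+R_2) = 18×68/150 = 8.16 V.
Assume saturation: I_D = (k_n/2)(V_GS − V_t)² with V_GS = V_G − I_D·R_S = 8.16 − 2.7·I_D.
Substituting gives 12.8·I_D² − 56.4·I_D + 60.1 = 0, with roots I_D = 1.8 or 2.62 mA.
The root I_D = 2.62 mA gives V_GS = 1.08 V ≤ V_t, so take I_D = 1.8 mA.
Then V_GS = 3.31 V and V_DS = V_DD − I_D(R_D+R_S) = 18 − 1.8×6 = 7.23 V.
Saturation requires V_DS ≥ V_GS − V_t = 1.01 V; 7.23 ≥ 1.01 ✓.

I_D ≈ 1.8 mA, V_DS ≈ 7.2 V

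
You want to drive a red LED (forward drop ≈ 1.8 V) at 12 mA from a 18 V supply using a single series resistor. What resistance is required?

R ≈ 1.3 kΩ

The resistor drops V_S − V_D = 18 − 1.8 = 16.2 V at 12 mA.
R = 16.2 V / 12 mA = 1.35 kΩ.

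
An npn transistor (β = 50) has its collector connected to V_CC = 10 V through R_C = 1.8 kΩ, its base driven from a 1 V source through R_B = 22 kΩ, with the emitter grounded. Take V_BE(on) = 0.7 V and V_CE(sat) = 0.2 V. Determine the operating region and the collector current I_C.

Assume active. Base-emitter loop: I_B = (V_BB − V_BE)/R_B = (1 − 0.7)/22 = 0.0136 mA.
I_C = β·I_B = 50×0.0136 = 0.682 mA.
V_CE = V_CC − I_C·R_C = 10 − 0.682×1.8 = 8.77 V > V_CE(sat), so the active-region assumption holds.

active; I_C ≈ 0.68 mA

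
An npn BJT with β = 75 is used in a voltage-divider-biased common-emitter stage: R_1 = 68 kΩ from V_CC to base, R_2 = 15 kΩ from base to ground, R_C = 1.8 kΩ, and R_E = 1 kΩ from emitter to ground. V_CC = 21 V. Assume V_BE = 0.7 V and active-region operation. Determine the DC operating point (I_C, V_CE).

Thevenize the base divider: V_Th = V_CC·R_2/(R_1+R_2) = 21×15/83 = 3.8 V, R_Th = R_1‖R_2 = 12.3 kΩ.
Base-emitter loop: V_Th = I_B·R_Th + V_BE + (β+1)I_B·R_E, so I_B = (3.8 − 0.7) / (12.3 + 76×1) = 0.0351 mA.
I_C = β·I_B = 75×0.0351 = 2.63 mA, and I_E = (β+1)I_B = 2.66 mA.
V_CE = V_CC − I_C·R_C − I_E·R_E = 21 − 2.63×1.8 − 2.66×1 = 13.6 V.
V_CE = 13.6 V > 0.2 V confirms active-region operation.

I_C ≈ 2.6 mA, V_CE ≈ 14 V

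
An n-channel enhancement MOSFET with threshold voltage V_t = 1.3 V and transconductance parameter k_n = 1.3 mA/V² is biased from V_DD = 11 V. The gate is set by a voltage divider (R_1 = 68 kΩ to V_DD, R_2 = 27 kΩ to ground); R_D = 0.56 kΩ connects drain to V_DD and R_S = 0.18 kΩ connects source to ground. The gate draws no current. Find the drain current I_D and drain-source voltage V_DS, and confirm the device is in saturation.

I_D ≈ 1.6 mA, V_DS ≈ 9.8 V

V_G = V_DD·R_2/(R_1+R_2) = 11×27/95 = 3.13 V.
Assume saturation: I_D = (k_n/2)(V_GS − V_t)² with V_GS = V_G − I_D·R_S = 3.13 − 0.18·I_D.
Substituting gives 0.0211·I_D² − 1.43·I_D + 2.17 = 0, with roots I_D = 1.55 or 66.2 mA.
The root I_D = 66.2 mA gives V_GS = -8.79 V ≤ V_t, so take I_D = 1.55 mA.
Then V_GS = 2.85 V and V_DS = V_DD − I_D(R_D+R_S) = 11 − 1.55×0.74 = 9.85 V.
Saturation requires V_DS ≥ V_GS − V_t = 1.55 V; 9.85 ≥ 1.55 ✓.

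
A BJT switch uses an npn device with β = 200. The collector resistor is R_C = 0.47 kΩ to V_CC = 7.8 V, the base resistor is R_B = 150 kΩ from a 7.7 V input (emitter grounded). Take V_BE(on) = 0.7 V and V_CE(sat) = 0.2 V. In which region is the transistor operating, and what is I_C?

Assume active. Base-emitter loop: I_B = (V_BB − V_BE)/R_B = (7.7 − 0.7)/150 = 0.0467 mA.
I_C = β·I_B = 200×0.0467 = 9.33 mA.
V_CE = V_CC − I_C·R_C = 7.8 − 9.33×0.47 = 3.41 V > V_CE(sat), so the active-region assumption holds.

active; I_C ≈ 9.3 mA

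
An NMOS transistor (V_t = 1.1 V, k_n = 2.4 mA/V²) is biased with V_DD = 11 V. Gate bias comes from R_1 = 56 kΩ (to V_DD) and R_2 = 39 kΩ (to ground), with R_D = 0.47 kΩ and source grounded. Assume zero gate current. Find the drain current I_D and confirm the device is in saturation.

I_D ≈ 14 mA

V_G = V_DD·R_2/(R_1+R_2) = 11×39/95 = 4.52 V. With the source grounded, V_GS = V_G = 4.52 V.
Assume saturation: I_D = (k_n/2)(V_GS − V_t)² = (2.4/2)×(4.52 − 1.1)² = 1.2×3.42² = 14 mA.
V_DS = V_DD − I_D·R_D = 11 − 14×0.47 = 4.42 V.
Saturation requires V_DS ≥ V_GS − V_t = 3.42 V; 4.42 ≥ 3.42 ✓.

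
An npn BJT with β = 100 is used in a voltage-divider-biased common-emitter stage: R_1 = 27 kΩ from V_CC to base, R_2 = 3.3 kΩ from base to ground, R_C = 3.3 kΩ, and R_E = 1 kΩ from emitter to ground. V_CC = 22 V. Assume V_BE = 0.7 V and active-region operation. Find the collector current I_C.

Thevenize the base divider: V_Th = V_CC·R_2/(R_1+R_2) = 22×3.3/30.3 = 2.4 V, R_Th = R_1‖R_2 = 2.94 kΩ.
Base-emitter loop: V_Th = I_B·R_Th + V_BE + (β+1)I_B·R_E, so I_B = (2.4 − 0.7) / (2.94 + 101×1) = 0.0163 mA.
I_C = β·I_B = 100×0.0163 = 1.63 mA, and I_E = (β+1)I_B = 1.65 mA.
V_CE = V_CC − I_C·R_C − I_E·R_E = 22 − 1.63×3.3 − 1.65×1 = 15 V.
V_CE = 15 V > 0.2 V confirms active-region operation.

I_C ≈ 1.6 mA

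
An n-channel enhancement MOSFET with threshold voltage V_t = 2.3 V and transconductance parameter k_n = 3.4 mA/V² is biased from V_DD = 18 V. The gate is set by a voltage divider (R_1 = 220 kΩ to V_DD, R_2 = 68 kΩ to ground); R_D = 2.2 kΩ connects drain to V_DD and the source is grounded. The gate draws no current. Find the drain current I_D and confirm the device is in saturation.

I_D ≈ 6.5 mA

V_G = V_DD·R_2/(R_1+R_2) = 18×68/288 = 4.25 V. With the source grounded, V_GS = V_G = 4.25 V.
Assume saturation: I_D = (k_n/2)(V_GS − V_t)² = (3.4/2)×(4.25 − 2.3)² = 1.7×1.95² = 6.46 mA.
V_DS = V_DD − I_D·R_D = 18 − 6.46×2.2 = 3.78 V.
Saturation requires V_DS ≥ V_GS − V_t = 1.95 V; 3.78 ≥ 1.95 ✓.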